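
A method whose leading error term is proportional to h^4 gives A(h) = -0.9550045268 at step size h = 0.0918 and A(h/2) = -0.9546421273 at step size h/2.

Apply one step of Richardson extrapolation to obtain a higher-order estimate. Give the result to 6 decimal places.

Leading term ∝ h^4; use weight 16 = 2^4.
2^4 × A(h/2) = -15.2742740368; minus A(h) gives -14.3192695100.
Divide by 2^4 − 1 = 15.
Result: -0.9546179673
Shift from A(h/2): +0.0000241600.

-0.954618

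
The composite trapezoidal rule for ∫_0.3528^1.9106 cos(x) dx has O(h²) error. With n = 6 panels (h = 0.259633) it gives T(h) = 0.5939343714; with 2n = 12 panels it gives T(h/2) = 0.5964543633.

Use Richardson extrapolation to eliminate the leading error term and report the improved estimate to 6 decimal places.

0.597294

Leading term ∝ h^2; use weight 4 = 2^2.
Top: 4(0.5964543633) − (0.5939343714) = 1.7918830818
1.7918830818 ÷ 3 = 0.5972943606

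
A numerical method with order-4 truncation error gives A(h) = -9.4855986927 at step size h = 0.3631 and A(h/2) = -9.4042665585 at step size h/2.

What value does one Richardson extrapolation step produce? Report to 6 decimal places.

-9.398844

The method has order 4: 2^4 = 16.
Weighted: (-150.4682649360) − (-9.4855986927) = -140.9826662433
Extrapolated: (-140.9826662433) / 15 = -9.3988444162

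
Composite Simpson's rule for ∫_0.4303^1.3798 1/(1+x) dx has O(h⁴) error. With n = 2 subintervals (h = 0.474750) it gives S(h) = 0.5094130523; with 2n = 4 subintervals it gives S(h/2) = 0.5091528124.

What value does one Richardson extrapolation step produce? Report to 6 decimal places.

0.509135

With r = 4 the leading error scales as h^4, so the weight is 2^4 = 16.
16×0.5091528124 = 8.1464449984; subtract 0.5094130523 → 7.6370319461
Denominator 16 − 1 = 15.
Result: 0.5091354631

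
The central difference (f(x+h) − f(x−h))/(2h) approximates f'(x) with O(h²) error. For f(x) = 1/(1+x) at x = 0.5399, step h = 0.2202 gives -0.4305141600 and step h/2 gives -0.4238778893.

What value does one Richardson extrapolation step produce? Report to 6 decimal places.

With r = 2 the leading error scales as h^2, so the weight is 2^2 = 4.
A(h/2) − A(h) = -0.4238778893 − (-0.4305141600) = 0.0066362707
Divide by 2^2 − 1 = 3: 0.0066362707/3 = 0.0022120902
R = A(h/2) + (A(h/2) − A(h))/3 = -0.4238778893 + 0.0022120902 = -0.4216657991

-0.421666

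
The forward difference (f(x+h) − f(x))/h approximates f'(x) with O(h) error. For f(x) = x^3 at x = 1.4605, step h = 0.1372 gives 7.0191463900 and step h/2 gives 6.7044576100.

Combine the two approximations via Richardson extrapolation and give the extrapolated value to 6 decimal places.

6.389769

r = 1: numerator weight 2, denominator 1.
Weighted: 13.4089152200 − 7.0191463900 = 6.3897688300
Divide by 2^1 − 1 = 1.
Extrapolated: 6.3897688300 / 1 = 6.3897688300
Correction |R − A(h/2)| = 3.147e-01; gap |A(h/2) − A(h)| = 3.147e-01.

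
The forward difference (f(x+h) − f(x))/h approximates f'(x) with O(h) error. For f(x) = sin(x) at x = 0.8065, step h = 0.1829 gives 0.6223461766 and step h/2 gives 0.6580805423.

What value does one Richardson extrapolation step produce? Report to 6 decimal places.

0.693815

With r = 1 the leading error scales as h^1, so the weight is 2^1 = 2.
Top: 2(0.6580805423) − (0.6223461766) = 0.6938149080
0.6938149080 ÷ 1 = 0.6938149080
Shift from A(h/2): +0.0357343657.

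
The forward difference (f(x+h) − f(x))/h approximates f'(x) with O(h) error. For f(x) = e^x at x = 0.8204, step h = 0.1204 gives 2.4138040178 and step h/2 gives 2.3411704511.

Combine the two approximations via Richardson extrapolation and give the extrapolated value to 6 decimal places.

2.268537

Leading term ∝ h^1; use weight 2 = 2^1.
2×2.3411704511 = 4.6823409022; subtract 2.4138040178 → 2.2685368844
2.2685368844 ÷ 1 = 2.2685368844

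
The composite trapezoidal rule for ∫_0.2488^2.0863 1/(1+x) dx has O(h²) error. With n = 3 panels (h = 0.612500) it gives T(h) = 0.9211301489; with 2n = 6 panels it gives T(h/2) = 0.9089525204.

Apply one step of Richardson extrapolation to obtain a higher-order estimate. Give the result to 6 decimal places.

0.904893

The method has order 2: 2^2 = 4.
4·0.9089525204 − 0.9211301489 = 2.7146799327
Denominator 4 − 1 = 3.
R = 2.7146799327/3 = 0.9048933109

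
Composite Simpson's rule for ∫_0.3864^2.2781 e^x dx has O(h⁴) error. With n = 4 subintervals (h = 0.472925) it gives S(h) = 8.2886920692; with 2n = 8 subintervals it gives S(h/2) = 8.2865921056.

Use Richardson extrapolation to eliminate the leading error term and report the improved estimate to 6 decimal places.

r = 4, so 2^r = 16.
Numerator 16×A(h/2) − A(h) = 16×8.2865921056 − 8.2886920692 = 124.2967816204
Denominator 16 − 1 = 15.
Result: 8.2864521080

8.286452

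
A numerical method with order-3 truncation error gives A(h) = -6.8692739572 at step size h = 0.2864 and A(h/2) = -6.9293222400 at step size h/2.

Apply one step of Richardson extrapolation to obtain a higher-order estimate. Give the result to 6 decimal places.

The method has order 3: 2^3 = 8.
Difference of the inputs: -6.9293222400 − (-6.8692739572) = -0.0600482828
Correction (A(h/2) − A(h))/(8 − 1) = (-0.0600482828)/7 = -0.0085783261
R = -6.9293222400 − 0.0085783261 = -6.9379005661

-6.937901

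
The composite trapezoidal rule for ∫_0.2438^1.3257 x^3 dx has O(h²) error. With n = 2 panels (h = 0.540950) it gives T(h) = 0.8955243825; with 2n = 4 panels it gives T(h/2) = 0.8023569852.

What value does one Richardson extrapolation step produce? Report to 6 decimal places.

0.771301

Error is O(h^2); halving h shrinks it by 2^2 = 4.
Weighted: 3.2094279408 − 0.8955243825 = 2.3139035583
2.3139035583 ÷ 3 = 0.7713011861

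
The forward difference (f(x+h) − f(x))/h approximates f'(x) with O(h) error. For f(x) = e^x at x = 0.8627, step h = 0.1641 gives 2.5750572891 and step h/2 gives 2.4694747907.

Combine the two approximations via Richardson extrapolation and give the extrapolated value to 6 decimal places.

2.363892

Method order is 1; weight 2^1 = 2.
Weighted: 4.9389495814 − 2.5750572891 = 2.3638922923
2.3638922923 ÷ 1 = 2.3638922923
Shift from A(h/2): −0.1055824984.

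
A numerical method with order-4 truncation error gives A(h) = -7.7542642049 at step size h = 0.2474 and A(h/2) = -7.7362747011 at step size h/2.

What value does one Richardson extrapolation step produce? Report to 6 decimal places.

-7.735075

Error is O(h^4); halving h shrinks it by 2^4 = 16.
Top: 16(-7.7362747011) − (-7.7542642049) = -116.0261310127
(16 × (-7.7362747011) − (-7.7542642049))/(16 − 1) = -7.7350754008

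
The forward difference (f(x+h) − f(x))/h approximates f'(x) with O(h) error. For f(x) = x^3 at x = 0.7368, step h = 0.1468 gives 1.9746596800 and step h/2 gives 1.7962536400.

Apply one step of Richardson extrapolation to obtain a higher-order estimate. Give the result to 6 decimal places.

1.617848

Order 1 gives 2^r = 2 and 2^r − 1 = 1.
2·1.7962536400 = 3.5925072800; 3.5925072800 − 1.9746596800 = 1.6178476000
Divide by 2^1 − 1 = 1.
So the Richardson estimate is 1.6178476000.
Shift from A(h/2): −0.1784060400.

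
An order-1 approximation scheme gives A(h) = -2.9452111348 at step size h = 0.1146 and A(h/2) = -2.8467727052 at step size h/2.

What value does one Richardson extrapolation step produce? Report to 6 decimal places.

r = 1: numerator weight 2, denominator 1.
Weighted: (-5.6935454104) − (-2.9452111348) = -2.7483342756
(2×(-2.8467727052) − (-2.9452111348))/(2 − 1) = -2.7483342756
Gap between inputs: 9.844e-02; correction applied: +0.0984384296.

-2.748334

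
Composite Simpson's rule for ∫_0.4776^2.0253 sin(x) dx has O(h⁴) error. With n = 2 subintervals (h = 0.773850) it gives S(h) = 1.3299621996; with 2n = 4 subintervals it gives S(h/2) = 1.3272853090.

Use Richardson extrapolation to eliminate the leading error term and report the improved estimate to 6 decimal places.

1.327107

r = 4, so 2^r = 16.
16×1.3272853090 − 1.3299621996 = 19.9066027444
19.9066027444 ÷ 15 = 1.3271068496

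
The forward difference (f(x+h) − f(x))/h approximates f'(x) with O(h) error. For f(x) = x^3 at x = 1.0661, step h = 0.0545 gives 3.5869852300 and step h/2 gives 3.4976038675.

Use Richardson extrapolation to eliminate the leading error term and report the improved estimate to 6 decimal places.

Order 1 gives 2^r = 2 and 2^r − 1 = 1.
Weighted: 6.9952077350 − 3.5869852300 = 3.4082225050
Extrapolated: 3.4082225050 / 1 = 3.4082225050

3.408223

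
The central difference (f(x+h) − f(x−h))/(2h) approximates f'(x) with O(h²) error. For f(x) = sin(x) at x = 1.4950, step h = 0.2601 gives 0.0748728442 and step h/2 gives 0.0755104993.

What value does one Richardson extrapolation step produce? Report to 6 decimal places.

The method has order 2: 2^2 = 4.
Top: 4(0.0755104993) − (0.0748728442) = 0.2271691530
R = 0.2271691530/3 = 0.0757230510
Shift from A(h/2): +0.0002125517.

0.075723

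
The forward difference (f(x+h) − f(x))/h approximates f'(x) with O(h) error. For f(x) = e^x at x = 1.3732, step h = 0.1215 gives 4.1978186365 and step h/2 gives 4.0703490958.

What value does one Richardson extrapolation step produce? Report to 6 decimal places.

Error is O(h^1); halving h shrinks it by 2^1 = 2.
2×4.0703490958 = 8.1406981916; 8.1406981916 − 4.1978186365 = 3.9428795551
Denominator 2 − 1 = 1.
(2×4.0703490958 − 4.1978186365)/(2 − 1) = 3.9428795551
Correction |R − A(h/2)| = 1.275e-01; gap |A(h/2) − A(h)| = 1.275e-01.

3.942880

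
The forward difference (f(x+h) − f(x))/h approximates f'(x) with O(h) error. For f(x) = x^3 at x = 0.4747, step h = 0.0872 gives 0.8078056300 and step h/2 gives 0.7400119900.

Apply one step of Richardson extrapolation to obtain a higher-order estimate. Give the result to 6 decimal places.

r = 1: numerator weight 2, denominator 1.
Weighted: 1.4800239800 − 0.8078056300 = 0.6722183500
0.6722183500 ÷ 1 = 0.6722183500
Gap between inputs: 6.779e-02; correction applied: −0.0677936400.

0.672218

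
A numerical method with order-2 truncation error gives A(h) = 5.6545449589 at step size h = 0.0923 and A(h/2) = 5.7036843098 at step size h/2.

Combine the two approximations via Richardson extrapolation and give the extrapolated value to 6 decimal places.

5.720064

Leading term ∝ h^2; use weight 4 = 2^2.
Difference of the inputs: 5.7036843098 − 5.6545449589 = 0.0491393509
Correction (A(h/2) − A(h))/(4 − 1) = 0.0491393509/3 = 0.0163797836
R = 5.7036843098 + 0.0163797836 = 5.7200640934
Shift from A(h/2): +0.0163797836.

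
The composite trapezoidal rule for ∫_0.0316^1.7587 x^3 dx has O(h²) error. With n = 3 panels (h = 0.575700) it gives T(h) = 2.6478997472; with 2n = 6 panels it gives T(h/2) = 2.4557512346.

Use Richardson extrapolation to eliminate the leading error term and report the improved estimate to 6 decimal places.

r = 2: numerator weight 4, denominator 3.
Difference of the inputs: 2.4557512346 − 2.6478997472 = -0.1921485126
Divide by 2^2 − 1 = 3: (-0.1921485126)/3 = -0.0640495042
R = A(h/2) + (A(h/2) − A(h))/3 = 2.4557512346 − 0.0640495042 = 2.3917017304

2.391702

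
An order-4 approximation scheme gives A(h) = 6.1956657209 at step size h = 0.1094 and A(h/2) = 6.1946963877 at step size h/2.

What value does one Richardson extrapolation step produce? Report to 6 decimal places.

The method has order 4: 2^4 = 16.
2^4·A(h/2) = 99.1151422032; minus A(h) gives 92.9194764823.
Denominator 16 − 1 = 15.
(16·6.1946963877 − 6.1956657209)/(16 − 1) = 6.1946317655

6.194632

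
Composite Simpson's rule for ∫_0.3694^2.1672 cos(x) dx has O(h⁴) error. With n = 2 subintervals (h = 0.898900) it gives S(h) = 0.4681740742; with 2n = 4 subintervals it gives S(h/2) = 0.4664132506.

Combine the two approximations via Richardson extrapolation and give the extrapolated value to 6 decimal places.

r = 4, so 2^r = 16.
2^4×A(h/2) = 7.4626120096; minus A(h) gives 6.9944379354.
R = 6.9944379354/15 = 0.4662958624

0.466296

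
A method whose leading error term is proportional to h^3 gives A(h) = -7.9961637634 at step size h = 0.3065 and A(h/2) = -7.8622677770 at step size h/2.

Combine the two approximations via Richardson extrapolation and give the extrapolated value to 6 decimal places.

-7.843140

Leading term ∝ h^3; use weight 8 = 2^3.
8*(-7.8622677770) − (-7.9961637634) = -54.9019784526
(-54.9019784526) ÷ 7 = -7.8431397789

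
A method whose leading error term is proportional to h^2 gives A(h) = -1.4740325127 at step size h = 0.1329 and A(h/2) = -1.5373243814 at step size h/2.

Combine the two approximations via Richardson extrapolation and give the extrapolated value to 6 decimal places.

With r = 2 the leading error scales as h^2, so the weight is 2^2 = 4.
4×(-1.5373243814) = -6.1492975256; subtract (-1.4740325127) → -4.6752650129
(-4.6752650129) ÷ 3 = -1.5584216710

-1.558422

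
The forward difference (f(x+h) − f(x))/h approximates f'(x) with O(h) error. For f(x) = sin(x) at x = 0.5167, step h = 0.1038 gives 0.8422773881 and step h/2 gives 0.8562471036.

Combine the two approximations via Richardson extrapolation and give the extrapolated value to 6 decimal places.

0.870217

Leading term ∝ h^1; use weight 2 = 2^1.
A(h/2) − A(h) = 0.8562471036 − 0.8422773881 = 0.0139697155
Divide by 2^1 − 1 = 1: 0.0139697155/1 = 0.0139697155
R = A(h/2) + (A(h/2) − A(h))/1 = 0.8562471036 + 0.0139697155 = 0.8702168191
Gap between inputs: 1.397e-02; correction applied: +0.0139697155.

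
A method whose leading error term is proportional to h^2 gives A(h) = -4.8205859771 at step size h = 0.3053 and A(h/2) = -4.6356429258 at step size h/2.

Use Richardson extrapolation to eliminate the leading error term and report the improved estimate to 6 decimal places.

-4.573995

With r = 2 the leading error scales as h^2, so the weight is 2^2 = 4.
4·(-4.6356429258) − (-4.8205859771) = -13.7219857261
Denominator 4 − 1 = 3.
(-13.7219857261) ÷ 3 = -4.5739952420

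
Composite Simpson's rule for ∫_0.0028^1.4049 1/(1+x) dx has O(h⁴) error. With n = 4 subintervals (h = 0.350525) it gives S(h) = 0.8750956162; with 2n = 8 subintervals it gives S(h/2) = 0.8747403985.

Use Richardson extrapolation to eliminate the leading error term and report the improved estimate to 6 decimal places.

0.874717

Method order is 4; weight 2^4 = 16.
Weighted: 13.9958463760 − 0.8750956162 = 13.1207507598
R = 13.1207507598/15 = 0.8747167173
Correction |R − A(h/2)| = 2.368e-05; gap |A(h/2) − A(h)| = 3.552e-04.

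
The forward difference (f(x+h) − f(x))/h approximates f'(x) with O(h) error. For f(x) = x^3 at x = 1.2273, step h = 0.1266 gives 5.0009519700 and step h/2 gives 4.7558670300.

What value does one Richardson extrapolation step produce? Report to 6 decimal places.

4.510782

Order 1 gives 2^r = 2 and 2^r − 1 = 1.
2×4.7558670300 = 9.5117340600; subtract 5.0009519700 → 4.5107820900
Extrapolated: 4.5107820900 / 1 = 4.5107820900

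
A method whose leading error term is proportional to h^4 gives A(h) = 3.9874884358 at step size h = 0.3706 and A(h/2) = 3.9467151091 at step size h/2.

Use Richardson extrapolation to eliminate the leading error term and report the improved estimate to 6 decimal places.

3.943997

r = 4: numerator weight 16, denominator 15.
Numerator 16*A(h/2) − A(h) = 16*3.9467151091 − 3.9874884358 = 59.1599533098
Extrapolated: 59.1599533098 / 15 = 3.9439968873
Gap between inputs: 4.077e-02; correction applied: −0.0027182218.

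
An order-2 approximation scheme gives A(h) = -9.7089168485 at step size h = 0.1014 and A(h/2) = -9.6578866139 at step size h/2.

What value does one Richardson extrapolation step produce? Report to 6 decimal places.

Order 2 gives 2^r = 4 and 2^r − 1 = 3.
2^2 × A(h/2) = -38.6315464556; minus A(h) gives -28.9226296071.
Extrapolated: (-28.9226296071) / 3 = -9.6408765357

-9.640877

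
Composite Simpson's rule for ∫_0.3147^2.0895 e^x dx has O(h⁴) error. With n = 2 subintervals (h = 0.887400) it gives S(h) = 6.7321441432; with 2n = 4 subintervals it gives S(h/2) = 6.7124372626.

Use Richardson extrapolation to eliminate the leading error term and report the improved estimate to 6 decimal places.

Method order is 4; weight 2^4 = 16.
Difference of the inputs: 6.7124372626 − 6.7321441432 = -0.0197068806
Correction (A(h/2) − A(h))/(16 − 1) = (-0.0197068806)/15 = -0.0013137920
R = A(h/2) + (A(h/2) − A(h))/15 = 6.7124372626 − 0.0013137920 = 6.7111234706
Gap between inputs: 1.971e-02; correction applied: −0.0013137920.

6.711123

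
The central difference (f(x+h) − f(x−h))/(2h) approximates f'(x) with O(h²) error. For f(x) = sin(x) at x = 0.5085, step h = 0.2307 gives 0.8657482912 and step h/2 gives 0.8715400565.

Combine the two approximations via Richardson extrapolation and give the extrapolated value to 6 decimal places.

0.873471

r = 2: numerator weight 4, denominator 3.
Weighted: 3.4861602260 − 0.8657482912 = 2.6204119348
Denominator 4 − 1 = 3.
2.6204119348 ÷ 3 = 0.8734706449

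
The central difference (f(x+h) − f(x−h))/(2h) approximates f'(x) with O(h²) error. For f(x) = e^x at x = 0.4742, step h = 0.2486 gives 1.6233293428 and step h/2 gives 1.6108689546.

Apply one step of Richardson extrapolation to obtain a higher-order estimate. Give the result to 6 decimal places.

1.606715

Error is O(h^2); halving h shrinks it by 2^2 = 4.
4 × 1.6108689546 = 6.4434758184; 6.4434758184 − 1.6233293428 = 4.8201464756
Divide by 2^2 − 1 = 3.
(4 × 1.6108689546 − 1.6233293428)/(4 − 1) = 1.6067154919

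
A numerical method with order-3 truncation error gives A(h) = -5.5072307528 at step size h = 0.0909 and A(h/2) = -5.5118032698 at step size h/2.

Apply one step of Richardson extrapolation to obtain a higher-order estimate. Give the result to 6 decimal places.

Leading term ∝ h^3; use weight 8 = 2^3.
A(h/2) − A(h) = -5.5118032698 − (-5.5072307528) = -0.0045725170
Correction (A(h/2) − A(h))/(8 − 1) = (-0.0045725170)/7 = -0.0006532167
R = -5.5118032698 − 0.0006532167 = -5.5124564865

-5.512456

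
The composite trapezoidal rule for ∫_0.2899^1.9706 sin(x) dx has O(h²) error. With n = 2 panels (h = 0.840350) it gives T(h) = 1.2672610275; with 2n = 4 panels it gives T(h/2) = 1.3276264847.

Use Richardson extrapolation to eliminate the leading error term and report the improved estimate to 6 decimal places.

The method has order 2: 2^2 = 4.
4×1.3276264847 − 1.2672610275 = 4.0432449113
Extrapolated: 4.0432449113 / 3 = 1.3477483038
Correction |R − A(h/2)| = 2.012e-02; gap |A(h/2) − A(h)| = 6.037e-02.

1.347748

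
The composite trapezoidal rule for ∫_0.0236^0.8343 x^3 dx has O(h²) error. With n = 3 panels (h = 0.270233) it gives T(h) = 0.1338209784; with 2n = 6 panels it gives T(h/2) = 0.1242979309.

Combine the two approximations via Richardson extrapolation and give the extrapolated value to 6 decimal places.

0.121124

Method order is 2; weight 2^2 = 4.
4*0.1242979309 = 0.4971917236; subtract 0.1338209784 → 0.3633707452
Divide by 2^2 − 1 = 3.
0.3633707452 ÷ 3 = 0.1211235817
Gap between inputs: 9.523e-03; correction applied: −0.0031743492.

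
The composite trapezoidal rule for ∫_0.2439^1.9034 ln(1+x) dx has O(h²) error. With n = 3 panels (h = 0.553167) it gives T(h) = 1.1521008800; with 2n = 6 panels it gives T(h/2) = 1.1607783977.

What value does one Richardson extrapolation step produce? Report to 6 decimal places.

1.163671

Error is O(h^2); halving h shrinks it by 2^2 = 4.
4·1.1607783977 = 4.6431135908; subtract 1.1521008800 → 3.4910127108
3.4910127108 ÷ 3 = 1.1636709036
Shift from A(h/2): +0.0028925059.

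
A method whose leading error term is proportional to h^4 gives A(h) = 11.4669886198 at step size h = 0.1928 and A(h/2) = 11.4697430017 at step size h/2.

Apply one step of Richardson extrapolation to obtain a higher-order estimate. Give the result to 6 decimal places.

11.469927

Order 4 gives 2^r = 16 and 2^r − 1 = 15.
Weighted: 183.5158880272 − 11.4669886198 = 172.0488994074
172.0488994074 ÷ 15 = 11.4699266272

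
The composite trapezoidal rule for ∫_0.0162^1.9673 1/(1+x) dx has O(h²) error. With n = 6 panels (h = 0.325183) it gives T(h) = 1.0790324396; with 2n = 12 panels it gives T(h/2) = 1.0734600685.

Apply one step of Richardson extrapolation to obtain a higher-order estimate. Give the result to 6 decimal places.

The method has order 2: 2^2 = 4.
2^2*A(h/2) = 4.2938402740; minus A(h) gives 3.2148078344.
Denominator 4 − 1 = 3.
Result: 1.0716026115
Gap between inputs: 5.572e-03; correction applied: −0.0018574570.

1.071603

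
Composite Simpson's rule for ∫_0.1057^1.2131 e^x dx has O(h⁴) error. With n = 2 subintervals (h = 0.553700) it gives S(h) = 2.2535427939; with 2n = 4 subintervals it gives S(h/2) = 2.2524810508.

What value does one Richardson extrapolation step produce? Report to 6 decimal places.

r = 4, so 2^r = 16.
Difference of the inputs: 2.2524810508 − 2.2535427939 = -0.0010617431
Correction (A(h/2) − A(h))/(16 − 1) = (-0.0010617431)/15 = -0.0000707829
R = A(h/2) + (A(h/2) − A(h))/15 = 2.2524810508 − 0.0000707829 = 2.2524102679

2.252410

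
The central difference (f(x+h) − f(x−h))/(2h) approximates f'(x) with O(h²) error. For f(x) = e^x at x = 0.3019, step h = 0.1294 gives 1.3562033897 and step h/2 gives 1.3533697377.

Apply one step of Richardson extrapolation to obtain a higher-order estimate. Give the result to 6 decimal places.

1.352425

Leading term ∝ h^2; use weight 4 = 2^2.
2^2·A(h/2) = 5.4134789508; minus A(h) gives 4.0572755611.
(4·1.3533697377 − 1.3562033897)/(4 − 1) = 1.3524251870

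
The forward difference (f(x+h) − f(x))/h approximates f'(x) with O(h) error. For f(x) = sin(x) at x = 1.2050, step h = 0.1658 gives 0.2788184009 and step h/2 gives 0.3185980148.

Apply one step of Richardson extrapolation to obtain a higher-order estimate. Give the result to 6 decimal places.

Order 1 gives 2^r = 2 and 2^r − 1 = 1.
Top: 2(0.3185980148) − (0.2788184009) = 0.3583776287
(2×0.3185980148 − 0.2788184009)/(2 − 1) = 0.3583776287

0.358378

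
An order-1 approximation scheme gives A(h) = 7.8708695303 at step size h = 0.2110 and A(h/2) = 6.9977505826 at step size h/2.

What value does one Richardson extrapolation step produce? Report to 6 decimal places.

Error is O(h^1); halving h shrinks it by 2^1 = 2.
Weighted: 13.9955011652 − 7.8708695303 = 6.1246316349
Extrapolated: 6.1246316349 / 1 = 6.1246316349

6.124632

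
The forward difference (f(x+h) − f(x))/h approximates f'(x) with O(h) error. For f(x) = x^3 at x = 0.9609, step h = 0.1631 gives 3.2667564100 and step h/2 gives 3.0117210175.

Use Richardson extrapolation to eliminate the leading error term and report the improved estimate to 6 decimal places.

With r = 1 the leading error scales as h^1, so the weight is 2^1 = 2.
2*3.0117210175 − 3.2667564100 = 2.7566856250
Denominator 2 − 1 = 1.
2.7566856250 ÷ 1 = 2.7566856250

2.756686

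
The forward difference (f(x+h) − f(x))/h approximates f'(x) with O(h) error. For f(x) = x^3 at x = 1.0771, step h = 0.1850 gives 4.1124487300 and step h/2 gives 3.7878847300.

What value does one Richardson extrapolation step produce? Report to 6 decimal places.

3.463321

With r = 1 the leading error scales as h^1, so the weight is 2^1 = 2.
Numerator 2·A(h/2) − A(h) = 2·3.7878847300 − 4.1124487300 = 3.4633207300
Denominator 2 − 1 = 1.
Extrapolated: 3.4633207300 / 1 = 3.4633207300
Shift from A(h/2): −0.3245640000.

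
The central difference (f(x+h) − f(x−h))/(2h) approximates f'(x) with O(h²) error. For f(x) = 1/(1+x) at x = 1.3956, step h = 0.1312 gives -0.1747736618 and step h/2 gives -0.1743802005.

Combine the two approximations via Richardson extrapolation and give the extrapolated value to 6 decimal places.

-0.174249

Leading term ∝ h^2; use weight 4 = 2^2.
Numerator 4·A(h/2) − A(h) = 4·(-0.1743802005) − (-0.1747736618) = -0.5227471402
Divide by 2^2 − 1 = 3.
(4·(-0.1743802005) − (-0.1747736618))/(4 − 1) = -0.1742490467
Correction |R − A(h/2)| = 1.312e-04; gap |A(h/2) − A(h)| = 3.935e-04.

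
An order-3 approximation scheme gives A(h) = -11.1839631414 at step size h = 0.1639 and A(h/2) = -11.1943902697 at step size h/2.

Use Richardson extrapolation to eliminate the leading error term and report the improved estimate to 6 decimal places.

-11.195880

Method order is 3; weight 2^3 = 8.
Numerator 8*A(h/2) − A(h) = 8*(-11.1943902697) − (-11.1839631414) = -78.3711590162
(-78.3711590162) ÷ 7 = -11.1958798595
Shift from A(h/2): −0.0014895898.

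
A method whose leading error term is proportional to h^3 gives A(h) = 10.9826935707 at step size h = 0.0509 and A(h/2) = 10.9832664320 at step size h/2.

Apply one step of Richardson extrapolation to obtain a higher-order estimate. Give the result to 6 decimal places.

With r = 3 the leading error scales as h^3, so the weight is 2^3 = 8.
Weighted: 87.8661314560 − 10.9826935707 = 76.8834378853
(8 × 10.9832664320 − 10.9826935707)/(8 − 1) = 10.9833482693

10.983348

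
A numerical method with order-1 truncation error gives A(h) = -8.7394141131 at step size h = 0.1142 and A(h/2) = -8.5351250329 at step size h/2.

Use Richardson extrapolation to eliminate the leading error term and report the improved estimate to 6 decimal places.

-8.330836

With r = 1 the leading error scales as h^1, so the weight is 2^1 = 2.
Numerator 2×A(h/2) − A(h) = 2×(-8.5351250329) − (-8.7394141131) = -8.3308359527
Denominator 2 − 1 = 1.
Extrapolated: (-8.3308359527) / 1 = -8.3308359527
Shift from A(h/2): +0.2042890802.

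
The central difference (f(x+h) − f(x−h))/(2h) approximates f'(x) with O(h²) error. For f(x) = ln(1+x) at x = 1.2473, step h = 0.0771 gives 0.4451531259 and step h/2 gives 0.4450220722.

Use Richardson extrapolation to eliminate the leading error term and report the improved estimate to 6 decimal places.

Error is O(h^2); halving h shrinks it by 2^2 = 4.
4·0.4450220722 = 1.7800882888; 1.7800882888 − 0.4451531259 = 1.3349351629
1.3349351629 ÷ 3 = 0.4449783876

0.444978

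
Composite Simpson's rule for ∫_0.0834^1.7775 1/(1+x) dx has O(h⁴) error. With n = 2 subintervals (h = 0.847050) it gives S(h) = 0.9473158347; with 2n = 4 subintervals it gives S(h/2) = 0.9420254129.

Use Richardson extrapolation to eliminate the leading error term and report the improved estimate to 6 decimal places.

0.941673

Error is O(h^4); halving h shrinks it by 2^4 = 16.
Numerator 16*A(h/2) − A(h) = 16*0.9420254129 − 0.9473158347 = 14.1250907717
14.1250907717 ÷ 15 = 0.9416727181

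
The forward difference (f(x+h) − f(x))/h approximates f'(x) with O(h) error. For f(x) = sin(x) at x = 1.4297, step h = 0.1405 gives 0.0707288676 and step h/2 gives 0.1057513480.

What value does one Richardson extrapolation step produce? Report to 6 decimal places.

Method order is 1; weight 2^1 = 2.
2 × 0.1057513480 = 0.2115026960; 0.2115026960 − 0.0707288676 = 0.1407738284
Denominator 2 − 1 = 1.
So the Richardson estimate is 0.1407738284.

0.140774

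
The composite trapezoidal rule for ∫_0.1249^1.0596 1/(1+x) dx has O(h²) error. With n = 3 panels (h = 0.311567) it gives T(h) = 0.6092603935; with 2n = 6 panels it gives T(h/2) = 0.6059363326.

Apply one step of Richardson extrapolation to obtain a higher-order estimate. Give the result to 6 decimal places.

0.604828

Method order is 2; weight 2^2 = 4.
4·0.6059363326 = 2.4237453304; 2.4237453304 − 0.6092603935 = 1.8144849369
Denominator 4 − 1 = 3.
Extrapolated: 1.8144849369 / 3 = 0.6048283123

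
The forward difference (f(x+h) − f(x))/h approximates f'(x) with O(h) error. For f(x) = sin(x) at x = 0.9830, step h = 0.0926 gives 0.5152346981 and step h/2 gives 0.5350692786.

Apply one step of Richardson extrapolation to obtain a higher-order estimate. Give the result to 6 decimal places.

0.554904

r = 1: numerator weight 2, denominator 1.
2×0.5350692786 = 1.0701385572; subtract 0.5152346981 → 0.5549038591
(2×0.5350692786 − 0.5152346981)/(2 − 1) = 0.5549038591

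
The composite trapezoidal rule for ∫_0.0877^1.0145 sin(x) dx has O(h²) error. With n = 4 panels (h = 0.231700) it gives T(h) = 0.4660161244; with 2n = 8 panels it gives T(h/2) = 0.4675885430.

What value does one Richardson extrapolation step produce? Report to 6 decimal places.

Order 2 gives 2^r = 4 and 2^r − 1 = 3.
Weighted: 1.8703541720 − 0.4660161244 = 1.4043380476
R = 1.4043380476/3 = 0.4681126825

0.468113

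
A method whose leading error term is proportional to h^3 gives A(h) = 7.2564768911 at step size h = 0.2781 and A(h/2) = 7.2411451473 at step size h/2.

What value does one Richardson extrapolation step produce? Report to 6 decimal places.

The method has order 3: 2^3 = 8.
Numerator 8·A(h/2) − A(h) = 8·7.2411451473 − 7.2564768911 = 50.6726842873
R = 50.6726842873/7 = 7.2389548982

7.238955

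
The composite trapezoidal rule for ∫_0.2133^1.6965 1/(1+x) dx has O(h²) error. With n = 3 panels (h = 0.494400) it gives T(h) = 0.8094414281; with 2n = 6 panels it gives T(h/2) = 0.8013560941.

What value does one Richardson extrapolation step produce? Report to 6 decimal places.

0.798661

r = 2: numerator weight 4, denominator 3.
Weighted: 3.2054243764 − 0.8094414281 = 2.3959829483
Denominator 4 − 1 = 3.
Extrapolated: 2.3959829483 / 3 = 0.7986609828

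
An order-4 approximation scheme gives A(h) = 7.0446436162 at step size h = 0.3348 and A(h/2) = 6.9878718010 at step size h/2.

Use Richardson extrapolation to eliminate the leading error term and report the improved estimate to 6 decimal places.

r = 4: numerator weight 16, denominator 15.
Numerator 16·A(h/2) − A(h) = 16·6.9878718010 − 7.0446436162 = 104.7613051998
Divide by 2^4 − 1 = 15.
Extrapolated: 104.7613051998 / 15 = 6.9840870133
Gap between inputs: 5.677e-02; correction applied: −0.0037847877.

6.984087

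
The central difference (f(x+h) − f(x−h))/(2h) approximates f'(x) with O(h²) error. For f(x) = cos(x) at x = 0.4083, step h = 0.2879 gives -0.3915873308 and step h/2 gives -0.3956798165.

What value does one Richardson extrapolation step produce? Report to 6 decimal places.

-0.397044

r = 2: numerator weight 4, denominator 3.
4*(-0.3956798165) = -1.5827192660; subtract (-0.3915873308) → -1.1911319352
(-1.1911319352) ÷ 3 = -0.3970439784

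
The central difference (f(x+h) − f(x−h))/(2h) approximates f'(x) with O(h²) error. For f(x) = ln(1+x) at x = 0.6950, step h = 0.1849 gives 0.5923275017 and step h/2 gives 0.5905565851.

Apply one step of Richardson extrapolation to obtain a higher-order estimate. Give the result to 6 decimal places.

0.589966

Leading term ∝ h^2; use weight 4 = 2^2.
4*0.5905565851 = 2.3622263404; subtract 0.5923275017 → 1.7698988387
Denominator 4 − 1 = 3.
(4*0.5905565851 − 0.5923275017)/(4 − 1) = 0.5899662796
Shift from A(h/2): −0.0005903055.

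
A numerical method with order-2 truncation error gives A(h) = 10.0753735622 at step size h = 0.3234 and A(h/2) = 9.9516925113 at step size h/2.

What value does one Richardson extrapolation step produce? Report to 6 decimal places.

9.910465

Order 2 gives 2^r = 4 and 2^r − 1 = 3.
4 × 9.9516925113 = 39.8067700452; subtract 10.0753735622 → 29.7313964830
Divide by 2^2 − 1 = 3.
29.7313964830 ÷ 3 = 9.9104654943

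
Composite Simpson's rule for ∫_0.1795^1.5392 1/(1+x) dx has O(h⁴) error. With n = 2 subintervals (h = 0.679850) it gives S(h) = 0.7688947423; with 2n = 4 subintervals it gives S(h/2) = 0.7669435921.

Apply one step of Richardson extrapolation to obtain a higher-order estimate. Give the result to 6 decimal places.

0.766814

r = 4: numerator weight 16, denominator 15.
Weighted: 12.2710974736 − 0.7688947423 = 11.5022027313
Extrapolated: 11.5022027313 / 15 = 0.7668135154
Correction |R − A(h/2)| = 1.301e-04; gap |A(h/2) − A(h)| = 1.951e-03.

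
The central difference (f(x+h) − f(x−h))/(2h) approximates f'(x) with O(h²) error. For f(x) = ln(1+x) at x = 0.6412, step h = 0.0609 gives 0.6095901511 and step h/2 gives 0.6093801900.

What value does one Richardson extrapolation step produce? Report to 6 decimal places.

Order 2 gives 2^r = 4 and 2^r − 1 = 3.
Numerator 4*A(h/2) − A(h) = 4*0.6093801900 − 0.6095901511 = 1.8279306089
1.8279306089 ÷ 3 = 0.6093102030

0.609310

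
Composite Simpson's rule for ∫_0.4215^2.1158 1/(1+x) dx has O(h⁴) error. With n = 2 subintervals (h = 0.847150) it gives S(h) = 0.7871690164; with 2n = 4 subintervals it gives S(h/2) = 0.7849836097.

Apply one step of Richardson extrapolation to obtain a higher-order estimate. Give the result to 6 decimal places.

r = 4, so 2^r = 16.
Weighted: 12.5597377552 − 0.7871690164 = 11.7725687388
Divide by 2^4 − 1 = 15.
(16*0.7849836097 − 0.7871690164)/(16 − 1) = 0.7848379159
Gap between inputs: 2.185e-03; correction applied: −0.0001456938.

0.784838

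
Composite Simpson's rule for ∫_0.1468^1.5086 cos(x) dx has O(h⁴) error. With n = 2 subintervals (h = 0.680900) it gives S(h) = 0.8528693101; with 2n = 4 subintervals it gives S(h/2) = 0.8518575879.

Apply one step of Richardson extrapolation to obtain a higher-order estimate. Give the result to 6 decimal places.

0.851790

r = 4: numerator weight 16, denominator 15.
16×0.8518575879 − 0.8528693101 = 12.7768520963
12.7768520963 ÷ 15 = 0.8517901398
Shift from A(h/2): −0.0000674481.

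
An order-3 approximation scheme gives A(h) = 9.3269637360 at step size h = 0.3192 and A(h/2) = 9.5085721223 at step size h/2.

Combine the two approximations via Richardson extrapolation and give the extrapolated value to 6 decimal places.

9.534516

Error is O(h^3); halving h shrinks it by 2^3 = 8.
2^3·A(h/2) = 76.0685769784; minus A(h) gives 66.7416132424.
R = 66.7416132424/7 = 9.5345161775
Shift from A(h/2): +0.0259440552.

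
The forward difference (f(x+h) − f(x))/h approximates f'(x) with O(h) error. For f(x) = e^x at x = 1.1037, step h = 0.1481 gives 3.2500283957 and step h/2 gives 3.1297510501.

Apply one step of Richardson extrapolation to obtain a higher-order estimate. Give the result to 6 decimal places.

3.009474

Order 1 gives 2^r = 2 and 2^r − 1 = 1.
Top: 2(3.1297510501) − (3.2500283957) = 3.0094737045
Denominator 2 − 1 = 1.
3.0094737045 ÷ 1 = 3.0094737045
Correction |R − A(h/2)| = 1.203e-01; gap |A(h/2) − A(h)| = 1.203e-01.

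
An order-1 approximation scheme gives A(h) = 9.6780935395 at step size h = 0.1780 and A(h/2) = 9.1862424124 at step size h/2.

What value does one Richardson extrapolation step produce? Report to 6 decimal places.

r = 1, so 2^r = 2.
Top: 2(9.1862424124) − (9.6780935395) = 8.6943912853
Divide by 2^1 − 1 = 1.
Extrapolated: 8.6943912853 / 1 = 8.6943912853

8.694391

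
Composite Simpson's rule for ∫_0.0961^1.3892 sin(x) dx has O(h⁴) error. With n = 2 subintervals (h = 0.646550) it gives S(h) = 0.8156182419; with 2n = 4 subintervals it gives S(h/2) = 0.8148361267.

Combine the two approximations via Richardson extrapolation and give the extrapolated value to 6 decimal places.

Leading term ∝ h^4; use weight 16 = 2^4.
16×0.8148361267 − 0.8156182419 = 12.2217597853
Extrapolated: 12.2217597853 / 15 = 0.8147839857

0.814784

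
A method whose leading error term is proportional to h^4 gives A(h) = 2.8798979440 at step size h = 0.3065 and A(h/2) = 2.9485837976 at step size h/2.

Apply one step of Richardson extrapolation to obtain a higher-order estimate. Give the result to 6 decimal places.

2.953163

Method order is 4; weight 2^4 = 16.
Top: 16(2.9485837976) − (2.8798979440) = 44.2974428176
R = 44.2974428176/15 = 2.9531628545
Gap between inputs: 6.869e-02; correction applied: +0.0045790569.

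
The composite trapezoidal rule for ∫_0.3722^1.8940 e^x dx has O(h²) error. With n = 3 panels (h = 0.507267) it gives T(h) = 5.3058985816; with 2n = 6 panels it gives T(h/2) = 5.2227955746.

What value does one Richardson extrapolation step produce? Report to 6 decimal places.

5.195095

r = 2, so 2^r = 4.
Weighted: 20.8911822984 − 5.3058985816 = 15.5852837168
R = 15.5852837168/3 = 5.1950945723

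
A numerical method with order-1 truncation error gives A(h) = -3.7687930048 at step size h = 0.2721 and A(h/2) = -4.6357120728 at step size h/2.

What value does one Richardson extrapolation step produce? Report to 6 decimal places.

With r = 1 the leading error scales as h^1, so the weight is 2^1 = 2.
2·(-4.6357120728) − (-3.7687930048) = -5.5026311408
Denominator 2 − 1 = 1.
Result: -5.5026311408

-5.502631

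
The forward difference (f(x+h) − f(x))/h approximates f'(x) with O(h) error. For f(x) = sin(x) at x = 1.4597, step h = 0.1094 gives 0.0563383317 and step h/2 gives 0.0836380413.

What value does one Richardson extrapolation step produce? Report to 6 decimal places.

0.110938

r = 1, so 2^r = 2.
Weighted: 0.1672760826 − 0.0563383317 = 0.1109377509
R = 0.1109377509/1 = 0.1109377509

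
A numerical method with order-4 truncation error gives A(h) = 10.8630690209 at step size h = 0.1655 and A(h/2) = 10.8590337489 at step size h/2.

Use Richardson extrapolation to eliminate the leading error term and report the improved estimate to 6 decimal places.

r = 4: numerator weight 16, denominator 15.
16·10.8590337489 = 173.7445399824; 173.7445399824 − 10.8630690209 = 162.8814709615
(16·10.8590337489 − 10.8630690209)/(16 − 1) = 10.8587647308
Shift from A(h/2): −0.0002690181.

10.858765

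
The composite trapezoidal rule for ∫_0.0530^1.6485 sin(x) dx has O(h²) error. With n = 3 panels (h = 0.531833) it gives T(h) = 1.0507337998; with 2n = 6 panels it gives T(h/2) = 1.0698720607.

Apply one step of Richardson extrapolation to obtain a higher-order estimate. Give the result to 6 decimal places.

1.076251

The method has order 2: 2^2 = 4.
4·1.0698720607 = 4.2794882428; subtract 1.0507337998 → 3.2287544430
R = 3.2287544430/3 = 1.0762514810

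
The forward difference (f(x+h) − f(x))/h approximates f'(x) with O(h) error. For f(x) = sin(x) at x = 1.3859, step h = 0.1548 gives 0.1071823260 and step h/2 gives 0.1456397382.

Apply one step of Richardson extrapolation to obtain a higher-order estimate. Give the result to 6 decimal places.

Leading term ∝ h^1; use weight 2 = 2^1.
Top: 2(0.1456397382) − (0.1071823260) = 0.1840971504
(2·0.1456397382 − 0.1071823260)/(2 − 1) = 0.1840971504

0.184097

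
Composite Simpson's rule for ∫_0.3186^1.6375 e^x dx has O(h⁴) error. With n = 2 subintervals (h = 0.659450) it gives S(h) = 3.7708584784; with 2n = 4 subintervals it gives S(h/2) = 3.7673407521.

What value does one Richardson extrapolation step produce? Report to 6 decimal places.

3.767106

Error is O(h^4); halving h shrinks it by 2^4 = 16.
16 × 3.7673407521 − 3.7708584784 = 56.5065935552
(16 × 3.7673407521 − 3.7708584784)/(16 − 1) = 3.7671062370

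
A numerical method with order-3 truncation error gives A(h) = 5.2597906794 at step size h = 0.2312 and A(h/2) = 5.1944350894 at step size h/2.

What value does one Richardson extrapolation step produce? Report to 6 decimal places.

r = 3, so 2^r = 8.
A(h/2) − A(h) = 5.1944350894 − 5.2597906794 = -0.0653555900
Divide by 2^3 − 1 = 7: (-0.0653555900)/7 = -0.0093365129
R = 5.1944350894 − 0.0093365129 = 5.1850985765
Shift from A(h/2): −0.0093365129.

5.185099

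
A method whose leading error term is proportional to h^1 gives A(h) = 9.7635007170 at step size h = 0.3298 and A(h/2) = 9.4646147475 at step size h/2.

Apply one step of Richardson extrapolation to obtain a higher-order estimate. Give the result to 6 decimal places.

9.165729

Error is O(h^1); halving h shrinks it by 2^1 = 2.
Weighted: 18.9292294950 − 9.7635007170 = 9.1657287780
9.1657287780 ÷ 1 = 9.1657287780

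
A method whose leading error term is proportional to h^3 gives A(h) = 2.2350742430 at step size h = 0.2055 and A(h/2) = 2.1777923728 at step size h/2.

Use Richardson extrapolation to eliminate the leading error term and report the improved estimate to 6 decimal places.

r = 3, so 2^r = 8.
2^3*A(h/2) = 17.4223389824; minus A(h) gives 15.1872647394.
Divide by 2^3 − 1 = 7.
15.1872647394 ÷ 7 = 2.1696092485
Correction |R − A(h/2)| = 8.183e-03; gap |A(h/2) − A(h)| = 5.728e-02.

2.169609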